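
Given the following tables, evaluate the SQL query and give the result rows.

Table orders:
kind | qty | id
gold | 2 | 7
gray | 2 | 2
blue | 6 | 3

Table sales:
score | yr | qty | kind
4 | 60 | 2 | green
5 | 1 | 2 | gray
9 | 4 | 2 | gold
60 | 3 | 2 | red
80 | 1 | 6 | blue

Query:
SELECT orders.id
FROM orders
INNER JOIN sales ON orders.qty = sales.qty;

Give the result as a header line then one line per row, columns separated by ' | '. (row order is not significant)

After JOIN sales (9 rows):
orders.kind | orders.qty | orders.id | sales.score | sales.yr | sales.qty | sales.kind
gold | 2 | 7 | 4 | 60 | 2 | green
gold | 2 | 7 | 5 | 1 | 2 | gray
gold | 2 | 7 | 9 | 4 | 2 | gold
gold | 2 | 7 | 60 | 3 | 2 | red
gray | 2 | 2 | 4 | 60 | 2 | green
gray | 2 | 2 | 5 | 1 | 2 | gray
gray | 2 | 2 | 9 | 4 | 2 | gold
gray | 2 | 2 | 60 | 3 | 2 | red
blue | 6 | 3 | 80 | 1 | 6 | blue
After SELECT (9 rows):
orders.id
7
7
7
7
2
2
2
2
3

== RESULT ==
orders.id
7
7
7
7
2
2
2
2
3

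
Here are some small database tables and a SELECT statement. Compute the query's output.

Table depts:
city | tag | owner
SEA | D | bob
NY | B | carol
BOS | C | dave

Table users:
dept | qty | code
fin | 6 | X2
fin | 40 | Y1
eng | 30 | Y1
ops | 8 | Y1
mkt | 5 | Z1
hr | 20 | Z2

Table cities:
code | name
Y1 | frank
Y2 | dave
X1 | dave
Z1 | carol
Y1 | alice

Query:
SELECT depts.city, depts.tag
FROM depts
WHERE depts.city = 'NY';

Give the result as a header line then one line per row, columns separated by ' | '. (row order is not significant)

== RESULT ==
depts.city | depts.tag
NY | B

Derivation:
After WHERE (1 rows):
depts.city | depts.tag | depts.owner
NY | B | carol
After SELECT (1 rows):
depts.city | depts.tag
NY | B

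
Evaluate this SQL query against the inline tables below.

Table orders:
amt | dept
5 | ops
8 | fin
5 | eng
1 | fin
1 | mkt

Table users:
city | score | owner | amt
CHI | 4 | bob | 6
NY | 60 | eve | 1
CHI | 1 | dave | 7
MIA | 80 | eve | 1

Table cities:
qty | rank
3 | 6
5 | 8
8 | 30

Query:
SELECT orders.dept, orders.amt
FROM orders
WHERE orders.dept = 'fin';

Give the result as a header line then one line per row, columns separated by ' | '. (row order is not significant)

== RESULT ==
orders.dept | orders.amt
fin | 8
fin | 1

Derivation:
After WHERE (2 rows):
orders.amt | orders.dept
8 | fin
1 | fin
After SELECT (2 rows):
orders.dept | orders.amt
fin | 8
fin | 1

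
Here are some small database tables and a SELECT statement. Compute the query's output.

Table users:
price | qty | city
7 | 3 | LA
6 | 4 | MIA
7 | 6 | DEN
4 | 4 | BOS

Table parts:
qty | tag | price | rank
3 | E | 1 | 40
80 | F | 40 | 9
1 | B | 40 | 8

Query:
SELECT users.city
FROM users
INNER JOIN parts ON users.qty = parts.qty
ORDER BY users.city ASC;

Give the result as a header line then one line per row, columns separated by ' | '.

After JOIN parts (1 rows):
users.price | users.qty | users.city | parts.qty | parts.tag | parts.price | parts.rank
7 | 3 | LA | 3 | E | 1 | 40
After SELECT (1 rows):
users.city
LA
After ORDER BY (1 rows):
users.city
LA

== RESULT ==
users.city
LA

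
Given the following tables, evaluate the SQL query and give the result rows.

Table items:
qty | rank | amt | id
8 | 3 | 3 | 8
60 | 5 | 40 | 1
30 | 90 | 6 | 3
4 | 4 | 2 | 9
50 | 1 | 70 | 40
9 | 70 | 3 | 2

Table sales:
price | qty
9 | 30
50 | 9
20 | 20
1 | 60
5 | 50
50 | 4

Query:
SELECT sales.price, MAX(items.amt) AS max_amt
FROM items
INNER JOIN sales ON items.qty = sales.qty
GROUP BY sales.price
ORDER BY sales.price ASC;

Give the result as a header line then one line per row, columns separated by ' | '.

After JOIN sales (5 rows):
items.qty | items.rank | items.amt | items.id | sales.price | sales.qty
60 | 5 | 40 | 1 | 1 | 60
30 | 90 | 6 | 3 | 9 | 30
4 | 4 | 2 | 9 | 50 | 4
50 | 1 | 70 | 40 | 5 | 50
9 | 70 | 3 | 2 | 50 | 9
After GROUP BY (4 rows):
sales.price | max_amt
1 | 40
9 | 6
50 | 3
5 | 70
After ORDER BY (4 rows):
sales.price | max_amt
1 | 40
5 | 70
9 | 6
50 | 3

== RESULT ==
sales.price | max_amt
1 | 40
5 | 70
9 | 6
50 | 3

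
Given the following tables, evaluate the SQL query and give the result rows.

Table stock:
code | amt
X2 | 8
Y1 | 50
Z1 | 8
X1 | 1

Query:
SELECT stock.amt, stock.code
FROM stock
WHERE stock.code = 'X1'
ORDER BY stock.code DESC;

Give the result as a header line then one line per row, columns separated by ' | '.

After WHERE (1 rows):
stock.code | stock.amt
X1 | 1
After SELECT (1 rows):
stock.amt | stock.code
1 | X1
After ORDER BY (1 rows):
stock.amt | stock.code
1 | X1

== RESULT ==
stock.amt | stock.code
1 | X1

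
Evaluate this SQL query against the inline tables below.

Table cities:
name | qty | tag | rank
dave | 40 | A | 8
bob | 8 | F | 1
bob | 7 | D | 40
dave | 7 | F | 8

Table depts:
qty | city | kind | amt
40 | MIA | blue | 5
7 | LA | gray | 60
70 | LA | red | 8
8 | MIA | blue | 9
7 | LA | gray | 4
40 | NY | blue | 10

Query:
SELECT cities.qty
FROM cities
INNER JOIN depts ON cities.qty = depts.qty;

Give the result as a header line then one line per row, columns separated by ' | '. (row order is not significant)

After JOIN depts (7 rows):
cities.name | cities.qty | cities.tag | cities.rank | depts.qty | depts.city | depts.kind | depts.amt
dave | 40 | A | 8 | 40 | MIA | blue | 5
dave | 40 | A | 8 | 40 | NY | blue | 10
bob | 8 | F | 1 | 8 | MIA | blue | 9
bob | 7 | D | 40 | 7 | LA | gray | 60
bob | 7 | D | 40 | 7 | LA | gray | 4
dave | 7 | F | 8 | 7 | LA | gray | 60
dave | 7 | F | 8 | 7 | LA | gray | 4
After SELECT (7 rows):
cities.qty
40
40
8
7
7
7
7

== RESULT ==
cities.qty
40
40
8
7
7
7
7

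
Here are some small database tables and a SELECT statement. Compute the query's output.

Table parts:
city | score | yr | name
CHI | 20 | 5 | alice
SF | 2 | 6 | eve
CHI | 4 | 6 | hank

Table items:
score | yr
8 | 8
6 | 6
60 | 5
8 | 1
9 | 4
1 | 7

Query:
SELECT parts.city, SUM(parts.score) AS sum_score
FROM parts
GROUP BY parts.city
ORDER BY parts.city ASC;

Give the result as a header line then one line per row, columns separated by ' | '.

After GROUP BY (2 rows):
parts.city | sum_score
CHI | 24
SF | 2
After ORDER BY (2 rows):
parts.city | sum_score
CHI | 24
SF | 2

== RESULT ==
parts.city | sum_score
CHI | 24
SF | 2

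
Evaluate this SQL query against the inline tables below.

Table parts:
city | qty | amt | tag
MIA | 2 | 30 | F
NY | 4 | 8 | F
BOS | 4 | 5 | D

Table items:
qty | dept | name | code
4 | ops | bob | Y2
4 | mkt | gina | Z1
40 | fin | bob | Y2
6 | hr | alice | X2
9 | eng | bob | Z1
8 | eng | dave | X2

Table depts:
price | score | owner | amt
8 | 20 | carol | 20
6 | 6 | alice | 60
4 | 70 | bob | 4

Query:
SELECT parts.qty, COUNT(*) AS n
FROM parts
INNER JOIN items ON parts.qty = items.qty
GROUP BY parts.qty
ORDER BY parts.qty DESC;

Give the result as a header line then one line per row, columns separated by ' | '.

After JOIN items (4 rows):
parts.city | parts.qty | parts.amt | parts.tag | items.qty | items.dept | items.name | items.code
NY | 4 | 8 | F | 4 | ops | bob | Y2
NY | 4 | 8 | F | 4 | mkt | gina | Z1
BOS | 4 | 5 | D | 4 | ops | bob | Y2
BOS | 4 | 5 | D | 4 | mkt | gina | Z1
After GROUP BY (1 rows):
parts.qty | n
4 | 4
After ORDER BY (1 rows):
parts.qty | n
4 | 4

== RESULT ==
parts.qty | n
4 | 4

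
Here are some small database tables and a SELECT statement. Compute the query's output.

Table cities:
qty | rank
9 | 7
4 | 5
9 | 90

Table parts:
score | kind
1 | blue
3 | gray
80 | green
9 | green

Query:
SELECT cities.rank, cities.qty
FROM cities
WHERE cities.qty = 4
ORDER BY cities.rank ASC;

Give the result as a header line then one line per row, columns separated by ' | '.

== RESULT ==
cities.rank | cities.qty
5 | 4

Derivation:
After WHERE (1 rows):
cities.qty | cities.rank
4 | 5
After SELECT (1 rows):
cities.rank | cities.qty
5 | 4
After ORDER BY (1 rows):
cities.rank | cities.qty
5 | 4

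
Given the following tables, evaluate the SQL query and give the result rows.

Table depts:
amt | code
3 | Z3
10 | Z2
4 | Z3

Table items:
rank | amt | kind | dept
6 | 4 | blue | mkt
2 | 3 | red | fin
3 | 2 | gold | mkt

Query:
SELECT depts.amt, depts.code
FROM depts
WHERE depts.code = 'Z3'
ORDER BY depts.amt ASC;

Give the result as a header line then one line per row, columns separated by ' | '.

After WHERE (2 rows):
depts.amt | depts.code
3 | Z3
4 | Z3
After SELECT (2 rows):
depts.amt | depts.code
3 | Z3
4 | Z3
After ORDER BY (2 rows):
depts.amt | depts.code
3 | Z3
4 | Z3

== RESULT ==
depts.amt | depts.code
3 | Z3
4 | Z3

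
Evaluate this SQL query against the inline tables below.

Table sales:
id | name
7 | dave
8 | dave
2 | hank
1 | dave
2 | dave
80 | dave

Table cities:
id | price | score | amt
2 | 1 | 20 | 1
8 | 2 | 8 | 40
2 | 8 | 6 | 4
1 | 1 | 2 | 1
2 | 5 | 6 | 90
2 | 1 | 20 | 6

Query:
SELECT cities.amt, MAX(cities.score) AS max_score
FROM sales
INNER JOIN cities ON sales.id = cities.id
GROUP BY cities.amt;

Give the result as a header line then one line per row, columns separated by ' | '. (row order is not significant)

After JOIN cities (10 rows):
sales.id | sales.name | cities.id | cities.price | cities.score | cities.amt
8 | dave | 8 | 2 | 8 | 40
2 | hank | 2 | 1 | 20 | 1
2 | hank | 2 | 8 | 6 | 4
2 | hank | 2 | 5 | 6 | 90
2 | hank | 2 | 1 | 20 | 6
1 | dave | 1 | 1 | 2 | 1
2 | dave | 2 | 1 | 20 | 1
2 | dave | 2 | 8 | 6 | 4
2 | dave | 2 | 5 | 6 | 90
2 | dave | 2 | 1 | 20 | 6
After GROUP BY (5 rows):
cities.amt | max_score
40 | 8
1 | 20
4 | 6
90 | 6
6 | 20

== RESULT ==
cities.amt | max_score
40 | 8
1 | 20
4 | 6
90 | 6
6 | 20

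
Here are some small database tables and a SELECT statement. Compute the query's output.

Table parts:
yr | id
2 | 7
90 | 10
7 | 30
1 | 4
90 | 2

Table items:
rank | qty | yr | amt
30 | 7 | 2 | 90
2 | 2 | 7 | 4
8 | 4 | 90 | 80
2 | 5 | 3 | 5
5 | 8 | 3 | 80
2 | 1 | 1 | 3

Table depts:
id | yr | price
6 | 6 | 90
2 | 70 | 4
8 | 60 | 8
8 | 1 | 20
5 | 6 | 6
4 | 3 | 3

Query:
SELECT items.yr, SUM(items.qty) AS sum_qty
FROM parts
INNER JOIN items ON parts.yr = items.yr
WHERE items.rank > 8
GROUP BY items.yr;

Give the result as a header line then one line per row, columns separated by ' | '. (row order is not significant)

After JOIN items (5 rows):
parts.yr | parts.id | items.rank | items.qty | items.yr | items.amt
2 | 7 | 30 | 7 | 2 | 90
90 | 10 | 8 | 4 | 90 | 80
7 | 30 | 2 | 2 | 7 | 4
1 | 4 | 2 | 1 | 1 | 3
90 | 2 | 8 | 4 | 90 | 80
After WHERE (1 rows):
parts.yr | parts.id | items.rank | items.qty | items.yr | items.amt
2 | 7 | 30 | 7 | 2 | 90
After GROUP BY (1 rows):
items.yr | sum_qty
2 | 7

== RESULT ==
items.yr | sum_qty
2 | 7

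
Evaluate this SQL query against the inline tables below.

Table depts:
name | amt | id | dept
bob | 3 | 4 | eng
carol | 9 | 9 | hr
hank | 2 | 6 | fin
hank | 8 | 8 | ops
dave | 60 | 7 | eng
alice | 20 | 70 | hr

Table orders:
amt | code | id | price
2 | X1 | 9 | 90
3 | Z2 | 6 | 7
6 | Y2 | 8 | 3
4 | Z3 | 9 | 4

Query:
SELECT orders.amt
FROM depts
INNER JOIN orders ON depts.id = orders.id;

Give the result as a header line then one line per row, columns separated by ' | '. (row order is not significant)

== RESULT ==
orders.amt
2
4
3
6

Derivation:
After JOIN orders (4 rows):
depts.name | depts.amt | depts.id | depts.dept | orders.amt | orders.code | orders.id | orders.price
carol | 9 | 9 | hr | 2 | X1 | 9 | 90
carol | 9 | 9 | hr | 4 | Z3 | 9 | 4
hank | 2 | 6 | fin | 3 | Z2 | 6 | 7
hank | 8 | 8 | ops | 6 | Y2 | 8 | 3
After SELECT (4 rows):
orders.amt
2
4
3
6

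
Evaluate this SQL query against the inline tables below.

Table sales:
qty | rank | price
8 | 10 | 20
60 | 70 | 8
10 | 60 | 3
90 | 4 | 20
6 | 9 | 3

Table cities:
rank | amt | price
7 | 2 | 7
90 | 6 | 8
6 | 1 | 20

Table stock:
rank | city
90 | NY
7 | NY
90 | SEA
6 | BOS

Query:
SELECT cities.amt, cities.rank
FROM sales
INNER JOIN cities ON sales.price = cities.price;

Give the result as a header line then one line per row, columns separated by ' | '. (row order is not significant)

After JOIN cities (3 rows):
sales.qty | sales.rank | sales.price | cities.rank | cities.amt | cities.price
8 | 10 | 20 | 6 | 1 | 20
60 | 70 | 8 | 90 | 6 | 8
90 | 4 | 20 | 6 | 1 | 20
After SELECT (3 rows):
cities.amt | cities.rank
1 | 6
6 | 90
1 | 6

== RESULT ==
cities.amt | cities.rank
1 | 6
6 | 90
1 | 6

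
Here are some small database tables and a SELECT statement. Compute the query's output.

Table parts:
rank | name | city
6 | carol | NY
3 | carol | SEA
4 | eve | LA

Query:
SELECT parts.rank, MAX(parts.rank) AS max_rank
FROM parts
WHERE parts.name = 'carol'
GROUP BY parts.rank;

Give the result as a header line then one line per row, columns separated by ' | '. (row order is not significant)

After WHERE (2 rows):
parts.rank | parts.name | parts.city
6 | carol | NY
3 | carol | SEA
After GROUP BY (2 rows):
parts.rank | max_rank
6 | 6
3 | 3

== RESULT ==
parts.rank | max_rank
6 | 6
3 | 3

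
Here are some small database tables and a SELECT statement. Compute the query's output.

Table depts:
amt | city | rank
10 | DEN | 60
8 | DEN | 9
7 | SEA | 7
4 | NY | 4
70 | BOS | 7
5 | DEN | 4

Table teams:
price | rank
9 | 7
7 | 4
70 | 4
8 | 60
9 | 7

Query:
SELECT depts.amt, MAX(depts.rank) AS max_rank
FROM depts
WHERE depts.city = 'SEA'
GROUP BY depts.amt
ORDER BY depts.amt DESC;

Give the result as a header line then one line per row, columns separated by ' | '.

After WHERE (1 rows):
depts.amt | depts.city | depts.rank
7 | SEA | 7
After GROUP BY (1 rows):
depts.amt | max_rank
7 | 7
After ORDER BY (1 rows):
depts.amt | max_rank
7 | 7

== RESULT ==
depts.amt | max_rank
7 | 7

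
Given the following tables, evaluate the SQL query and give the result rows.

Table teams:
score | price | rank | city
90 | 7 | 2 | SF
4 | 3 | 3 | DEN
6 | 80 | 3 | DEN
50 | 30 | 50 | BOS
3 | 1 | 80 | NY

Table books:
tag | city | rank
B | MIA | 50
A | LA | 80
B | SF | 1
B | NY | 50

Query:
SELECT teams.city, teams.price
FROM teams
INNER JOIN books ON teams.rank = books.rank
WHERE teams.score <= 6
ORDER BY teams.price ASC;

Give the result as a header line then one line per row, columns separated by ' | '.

== RESULT ==
teams.city | teams.price
NY | 1

Derivation:
After JOIN books (3 rows):
teams.score | teams.price | teams.rank | teams.city | books.tag | books.city | books.rank
50 | 30 | 50 | BOS | B | MIA | 50
50 | 30 | 50 | BOS | B | NY | 50
3 | 1 | 80 | NY | A | LA | 80
After WHERE (1 rows):
teams.score | teams.price | teams.rank | teams.city | books.tag | books.city | books.rank
3 | 1 | 80 | NY | A | LA | 80
After SELECT (1 rows):
teams.city | teams.price
NY | 1
After ORDER BY (1 rows):
teams.city | teams.price
NY | 1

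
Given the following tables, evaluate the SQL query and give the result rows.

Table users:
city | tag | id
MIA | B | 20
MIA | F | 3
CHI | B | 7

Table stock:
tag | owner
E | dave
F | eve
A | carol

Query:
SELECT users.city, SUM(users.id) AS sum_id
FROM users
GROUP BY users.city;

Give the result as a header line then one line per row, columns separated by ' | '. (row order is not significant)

After GROUP BY (2 rows):
users.city | sum_id
MIA | 23
CHI | 7

== RESULT ==
users.city | sum_id
MIA | 23
CHI | 7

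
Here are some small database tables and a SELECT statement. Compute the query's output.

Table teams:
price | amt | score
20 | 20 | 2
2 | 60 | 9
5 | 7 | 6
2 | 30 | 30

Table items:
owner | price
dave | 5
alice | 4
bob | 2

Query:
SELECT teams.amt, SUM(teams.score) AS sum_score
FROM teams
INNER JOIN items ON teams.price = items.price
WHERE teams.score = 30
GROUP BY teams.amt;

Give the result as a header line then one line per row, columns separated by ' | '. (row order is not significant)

== RESULT ==
teams.amt | sum_score
30 | 30

Derivation:
After JOIN items (3 rows):
teams.price | teams.amt | teams.score | items.owner | items.price
2 | 60 | 9 | bob | 2
5 | 7 | 6 | dave | 5
2 | 30 | 30 | bob | 2
After WHERE (1 rows):
teams.price | teams.amt | teams.score | items.owner | items.price
2 | 30 | 30 | bob | 2
After GROUP BY (1 rows):
teams.amt | sum_score
30 | 30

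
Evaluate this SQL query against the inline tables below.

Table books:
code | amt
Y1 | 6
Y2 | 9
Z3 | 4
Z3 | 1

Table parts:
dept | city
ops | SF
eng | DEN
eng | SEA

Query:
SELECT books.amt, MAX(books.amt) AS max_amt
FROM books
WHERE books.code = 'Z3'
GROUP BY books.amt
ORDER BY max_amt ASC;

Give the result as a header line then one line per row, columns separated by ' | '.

After WHERE (2 rows):
books.code | books.amt
Z3 | 4
Z3 | 1
After GROUP BY (2 rows):
books.amt | max_amt
4 | 4
1 | 1
After ORDER BY (2 rows):
books.amt | max_amt
1 | 1
4 | 4

== RESULT ==
books.amt | max_amt
1 | 1
4 | 4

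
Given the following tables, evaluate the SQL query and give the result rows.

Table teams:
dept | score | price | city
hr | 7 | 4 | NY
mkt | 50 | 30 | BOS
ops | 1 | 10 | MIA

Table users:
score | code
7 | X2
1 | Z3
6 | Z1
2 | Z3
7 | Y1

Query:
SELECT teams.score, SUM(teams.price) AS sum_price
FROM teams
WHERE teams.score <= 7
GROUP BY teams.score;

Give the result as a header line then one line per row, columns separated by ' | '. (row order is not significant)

After WHERE (2 rows):
teams.dept | teams.score | teams.price | teams.city
hr | 7 | 4 | NY
ops | 1 | 10 | MIA
After GROUP BY (2 rows):
teams.score | sum_price
7 | 4
1 | 10

== RESULT ==
teams.score | sum_price
7 | 4
1 | 10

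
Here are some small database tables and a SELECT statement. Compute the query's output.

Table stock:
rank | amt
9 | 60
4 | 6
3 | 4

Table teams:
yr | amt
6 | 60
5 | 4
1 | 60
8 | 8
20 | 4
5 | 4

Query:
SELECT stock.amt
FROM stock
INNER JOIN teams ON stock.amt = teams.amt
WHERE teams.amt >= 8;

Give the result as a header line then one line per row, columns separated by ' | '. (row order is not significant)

After JOIN teams (5 rows):
stock.rank | stock.amt | teams.yr | teams.amt
9 | 60 | 6 | 60
9 | 60 | 1 | 60
3 | 4 | 5 | 4
3 | 4 | 20 | 4
3 | 4 | 5 | 4
After WHERE (2 rows):
stock.rank | stock.amt | teams.yr | teams.amt
9 | 60 | 6 | 60
9 | 60 | 1 | 60
After SELECT (2 rows):
stock.amt
60
60

== RESULT ==
stock.amt
60
60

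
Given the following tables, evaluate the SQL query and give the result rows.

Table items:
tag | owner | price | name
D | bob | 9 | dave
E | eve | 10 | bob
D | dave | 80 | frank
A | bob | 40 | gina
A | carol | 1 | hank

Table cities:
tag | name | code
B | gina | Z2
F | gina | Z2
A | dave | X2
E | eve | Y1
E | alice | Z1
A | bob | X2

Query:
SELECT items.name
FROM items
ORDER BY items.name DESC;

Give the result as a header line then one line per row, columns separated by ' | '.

== RESULT ==
items.name
hank
gina
frank
dave
bob

Derivation:
After SELECT (5 rows):
items.name
dave
bob
frank
gina
hank
After ORDER BY (5 rows):
items.name
hank
gina
frank
dave
bob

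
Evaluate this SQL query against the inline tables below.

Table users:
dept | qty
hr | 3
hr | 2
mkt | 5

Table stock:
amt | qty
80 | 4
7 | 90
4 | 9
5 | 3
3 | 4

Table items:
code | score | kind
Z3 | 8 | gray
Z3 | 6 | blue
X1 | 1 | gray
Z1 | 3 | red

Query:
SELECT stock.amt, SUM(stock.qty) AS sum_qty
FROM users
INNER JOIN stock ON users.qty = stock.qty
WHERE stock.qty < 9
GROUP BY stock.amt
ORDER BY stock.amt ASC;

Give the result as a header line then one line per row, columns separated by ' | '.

After JOIN stock (1 rows):
users.dept | users.qty | stock.amt | stock.qty
hr | 3 | 5 | 3
After WHERE (1 rows):
users.dept | users.qty | stock.amt | stock.qty
hr | 3 | 5 | 3
After GROUP BY (1 rows):
stock.amt | sum_qty
5 | 3
After ORDER BY (1 rows):
stock.amt | sum_qty
5 | 3

== RESULT ==
stock.amt | sum_qty
5 | 3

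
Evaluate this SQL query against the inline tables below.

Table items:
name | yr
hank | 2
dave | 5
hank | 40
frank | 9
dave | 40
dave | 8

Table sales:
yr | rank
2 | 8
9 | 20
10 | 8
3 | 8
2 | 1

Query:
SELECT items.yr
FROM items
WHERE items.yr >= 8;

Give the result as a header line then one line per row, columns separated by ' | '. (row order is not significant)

== RESULT ==
items.yr
40
9
40
8

Derivation:
After WHERE (4 rows):
items.name | items.yr
hank | 40
frank | 9
dave | 40
dave | 8
After SELECT (4 rows):
items.yr
40
9
40
8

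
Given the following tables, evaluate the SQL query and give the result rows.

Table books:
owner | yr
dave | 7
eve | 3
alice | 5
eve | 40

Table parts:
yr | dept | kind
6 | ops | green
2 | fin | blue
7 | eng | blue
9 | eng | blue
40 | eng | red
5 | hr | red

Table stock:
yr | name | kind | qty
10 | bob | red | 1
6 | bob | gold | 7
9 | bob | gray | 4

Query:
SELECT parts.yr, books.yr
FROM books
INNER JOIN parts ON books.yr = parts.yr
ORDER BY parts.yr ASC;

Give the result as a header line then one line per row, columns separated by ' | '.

== RESULT ==
parts.yr | books.yr
5 | 5
7 | 7
40 | 40

Derivation:
After JOIN parts (3 rows):
books.owner | books.yr | parts.yr | parts.dept | parts.kind
dave | 7 | 7 | eng | blue
alice | 5 | 5 | hr | red
eve | 40 | 40 | eng | red
After SELECT (3 rows):
parts.yr | books.yr
7 | 7
5 | 5
40 | 40
After ORDER BY (3 rows):
parts.yr | books.yr
5 | 5
7 | 7
40 | 40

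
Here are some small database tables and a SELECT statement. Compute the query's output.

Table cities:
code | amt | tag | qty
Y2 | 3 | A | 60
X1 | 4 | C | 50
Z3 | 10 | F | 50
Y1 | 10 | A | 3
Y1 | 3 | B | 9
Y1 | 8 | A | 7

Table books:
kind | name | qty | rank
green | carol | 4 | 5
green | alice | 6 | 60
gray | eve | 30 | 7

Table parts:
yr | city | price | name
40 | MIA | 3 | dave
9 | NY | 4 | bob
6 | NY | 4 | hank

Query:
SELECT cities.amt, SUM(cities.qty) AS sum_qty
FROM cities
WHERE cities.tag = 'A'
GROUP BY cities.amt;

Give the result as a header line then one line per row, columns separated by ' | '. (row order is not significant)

== RESULT ==
cities.amt | sum_qty
3 | 60
10 | 3
8 | 7

Derivation:
After WHERE (3 rows):
cities.code | cities.amt | cities.tag | cities.qty
Y2 | 3 | A | 60
Y1 | 10 | A | 3
Y1 | 8 | A | 7
After GROUP BY (3 rows):
cities.amt | sum_qty
3 | 60
10 | 3
8 | 7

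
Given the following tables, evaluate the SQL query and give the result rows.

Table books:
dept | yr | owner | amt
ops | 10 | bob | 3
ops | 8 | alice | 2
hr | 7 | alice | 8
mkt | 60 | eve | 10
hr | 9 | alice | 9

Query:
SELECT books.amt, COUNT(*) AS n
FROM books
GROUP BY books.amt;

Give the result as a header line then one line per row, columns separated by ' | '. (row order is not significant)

After GROUP BY (5 rows):
books.amt | n
3 | 1
2 | 1
8 | 1
10 | 1
9 | 1

== RESULT ==
books.amt | n
3 | 1
2 | 1
8 | 1
10 | 1
9 | 1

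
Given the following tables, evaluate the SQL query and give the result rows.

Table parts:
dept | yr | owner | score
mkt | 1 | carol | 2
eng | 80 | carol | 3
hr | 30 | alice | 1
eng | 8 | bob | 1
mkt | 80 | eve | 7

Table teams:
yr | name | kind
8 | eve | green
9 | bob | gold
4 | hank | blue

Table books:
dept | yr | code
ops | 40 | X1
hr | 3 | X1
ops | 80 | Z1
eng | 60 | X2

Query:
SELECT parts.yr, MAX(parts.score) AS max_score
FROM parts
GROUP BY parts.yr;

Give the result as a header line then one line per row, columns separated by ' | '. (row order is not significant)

After GROUP BY (4 rows):
parts.yr | max_score
1 | 2
80 | 7
30 | 1
8 | 1

== RESULT ==
parts.yr | max_score
1 | 2
80 | 7
30 | 1
8 | 1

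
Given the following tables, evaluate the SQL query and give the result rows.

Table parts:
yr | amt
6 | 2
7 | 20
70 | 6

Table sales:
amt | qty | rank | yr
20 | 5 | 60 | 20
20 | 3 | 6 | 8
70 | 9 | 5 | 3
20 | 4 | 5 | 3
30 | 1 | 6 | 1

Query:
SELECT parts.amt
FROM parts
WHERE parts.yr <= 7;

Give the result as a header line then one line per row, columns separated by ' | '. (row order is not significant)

After WHERE (2 rows):
parts.yr | parts.amt
6 | 2
7 | 20
After SELECT (2 rows):
parts.amt
2
20

== RESULT ==
parts.amt
2
20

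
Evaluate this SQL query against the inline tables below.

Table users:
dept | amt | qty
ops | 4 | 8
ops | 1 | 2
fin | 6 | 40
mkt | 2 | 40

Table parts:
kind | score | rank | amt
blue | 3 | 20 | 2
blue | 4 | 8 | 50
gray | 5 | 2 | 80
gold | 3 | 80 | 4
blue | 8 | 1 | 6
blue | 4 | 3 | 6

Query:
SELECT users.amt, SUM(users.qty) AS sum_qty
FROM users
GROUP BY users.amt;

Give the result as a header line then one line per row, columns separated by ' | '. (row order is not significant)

== RESULT ==
users.amt | sum_qty
4 | 8
1 | 2
6 | 40
2 | 40

Derivation:
After GROUP BY (4 rows):
users.amt | sum_qty
4 | 8
1 | 2
6 | 40
2 | 40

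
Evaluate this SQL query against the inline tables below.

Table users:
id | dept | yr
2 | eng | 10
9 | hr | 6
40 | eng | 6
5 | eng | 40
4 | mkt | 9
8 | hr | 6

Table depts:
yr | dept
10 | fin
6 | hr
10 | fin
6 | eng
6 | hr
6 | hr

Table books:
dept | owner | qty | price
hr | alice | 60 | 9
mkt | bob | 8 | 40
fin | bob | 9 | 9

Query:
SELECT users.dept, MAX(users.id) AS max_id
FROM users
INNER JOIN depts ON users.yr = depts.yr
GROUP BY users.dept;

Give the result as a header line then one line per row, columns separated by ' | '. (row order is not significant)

After JOIN depts (14 rows):
users.id | users.dept | users.yr | depts.yr | depts.dept
2 | eng | 10 | 10 | fin
2 | eng | 10 | 10 | fin
9 | hr | 6 | 6 | hr
9 | hr | 6 | 6 | eng
9 | hr | 6 | 6 | hr
9 | hr | 6 | 6 | hr
40 | eng | 6 | 6 | hr
40 | eng | 6 | 6 | eng
40 | eng | 6 | 6 | hr
40 | eng | 6 | 6 | hr
8 | hr | 6 | 6 | hr
8 | hr | 6 | 6 | eng
8 | hr | 6 | 6 | hr
8 | hr | 6 | 6 | hr
After GROUP BY (2 rows):
users.dept | max_id
eng | 40
hr | 9

== RESULT ==
users.dept | max_id
eng | 40
hr | 9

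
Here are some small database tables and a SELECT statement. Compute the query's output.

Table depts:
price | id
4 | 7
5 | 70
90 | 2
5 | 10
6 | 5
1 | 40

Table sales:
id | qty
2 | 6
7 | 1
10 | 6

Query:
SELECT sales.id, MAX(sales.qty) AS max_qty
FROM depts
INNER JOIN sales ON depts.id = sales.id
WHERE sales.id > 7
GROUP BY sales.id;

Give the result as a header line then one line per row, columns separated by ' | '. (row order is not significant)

== RESULT ==
sales.id | max_qty
10 | 6

Derivation:
After JOIN sales (3 rows):
depts.price | depts.id | sales.id | sales.qty
4 | 7 | 7 | 1
90 | 2 | 2 | 6
5 | 10 | 10 | 6
After WHERE (1 rows):
depts.price | depts.id | sales.id | sales.qty
5 | 10 | 10 | 6
After GROUP BY (1 rows):
sales.id | max_qty
10 | 6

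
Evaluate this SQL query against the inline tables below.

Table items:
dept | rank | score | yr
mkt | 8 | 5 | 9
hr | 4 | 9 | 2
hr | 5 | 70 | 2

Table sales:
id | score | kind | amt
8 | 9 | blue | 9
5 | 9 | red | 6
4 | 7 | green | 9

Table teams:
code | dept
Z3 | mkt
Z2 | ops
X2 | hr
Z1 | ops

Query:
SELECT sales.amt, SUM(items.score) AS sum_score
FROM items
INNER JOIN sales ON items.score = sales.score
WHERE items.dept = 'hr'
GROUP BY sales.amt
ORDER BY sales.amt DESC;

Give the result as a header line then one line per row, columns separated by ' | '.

== RESULT ==
sales.amt | sum_score
9 | 9
6 | 9

Derivation:
After JOIN sales (2 rows):
items.dept | items.rank | items.score | items.yr | sales.id | sales.score | sales.kind | sales.amt
hr | 4 | 9 | 2 | 8 | 9 | blue | 9
hr | 4 | 9 | 2 | 5 | 9 | red | 6
After WHERE (2 rows):
items.dept | items.rank | items.score | items.yr | sales.id | sales.score | sales.kind | sales.amt
hr | 4 | 9 | 2 | 8 | 9 | blue | 9
hr | 4 | 9 | 2 | 5 | 9 | red | 6
After GROUP BY (2 rows):
sales.amt | sum_score
9 | 9
6 | 9
After ORDER BY (2 rows):
sales.amt | sum_score
9 | 9
6 | 9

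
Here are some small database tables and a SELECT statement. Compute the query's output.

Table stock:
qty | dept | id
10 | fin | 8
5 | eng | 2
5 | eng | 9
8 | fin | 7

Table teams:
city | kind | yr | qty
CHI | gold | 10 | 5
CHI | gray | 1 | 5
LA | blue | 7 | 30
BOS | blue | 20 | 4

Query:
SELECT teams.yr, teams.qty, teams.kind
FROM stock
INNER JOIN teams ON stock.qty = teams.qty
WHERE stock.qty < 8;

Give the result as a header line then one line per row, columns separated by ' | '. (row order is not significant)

After JOIN teams (4 rows):
stock.qty | stock.dept | stock.id | teams.city | teams.kind | teams.yr | teams.qty
5 | eng | 2 | CHI | gold | 10 | 5
5 | eng | 2 | CHI | gray | 1 | 5
5 | eng | 9 | CHI | gold | 10 | 5
5 | eng | 9 | CHI | gray | 1 | 5
After WHERE (4 rows):
stock.qty | stock.dept | stock.id | teams.city | teams.kind | teams.yr | teams.qty
5 | eng | 2 | CHI | gold | 10 | 5
5 | eng | 2 | CHI | gray | 1 | 5
5 | eng | 9 | CHI | gold | 10 | 5
5 | eng | 9 | CHI | gray | 1 | 5
After SELECT (4 rows):
teams.yr | teams.qty | teams.kind
10 | 5 | gold
1 | 5 | gray
10 | 5 | gold
1 | 5 | gray

== RESULT ==
teams.yr | teams.qty | teams.kind
10 | 5 | gold
1 | 5 | gray
10 | 5 | gold
1 | 5 | gray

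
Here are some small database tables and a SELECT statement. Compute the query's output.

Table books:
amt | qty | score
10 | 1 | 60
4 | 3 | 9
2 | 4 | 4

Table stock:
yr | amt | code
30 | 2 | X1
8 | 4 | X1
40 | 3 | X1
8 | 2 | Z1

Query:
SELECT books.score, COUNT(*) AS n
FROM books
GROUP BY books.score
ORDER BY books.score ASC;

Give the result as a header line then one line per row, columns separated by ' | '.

After GROUP BY (3 rows):
books.score | n
60 | 1
9 | 1
4 | 1
After ORDER BY (3 rows):
books.score | n
4 | 1
9 | 1
60 | 1

== RESULT ==
books.score | n
4 | 1
9 | 1
60 | 1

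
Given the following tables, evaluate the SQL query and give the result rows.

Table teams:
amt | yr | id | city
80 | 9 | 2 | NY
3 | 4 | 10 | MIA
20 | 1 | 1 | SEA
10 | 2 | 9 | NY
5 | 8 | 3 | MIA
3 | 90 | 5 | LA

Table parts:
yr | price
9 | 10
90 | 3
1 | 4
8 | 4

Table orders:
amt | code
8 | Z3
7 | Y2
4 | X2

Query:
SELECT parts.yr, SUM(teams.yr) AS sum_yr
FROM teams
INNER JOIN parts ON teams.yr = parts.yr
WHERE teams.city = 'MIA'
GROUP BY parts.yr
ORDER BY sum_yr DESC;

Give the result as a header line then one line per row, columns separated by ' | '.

After JOIN parts (4 rows):
teams.amt | teams.yr | teams.id | teams.city | parts.yr | parts.price
80 | 9 | 2 | NY | 9 | 10
20 | 1 | 1 | SEA | 1 | 4
5 | 8 | 3 | MIA | 8 | 4
3 | 90 | 5 | LA | 90 | 3
After WHERE (1 rows):
teams.amt | teams.yr | teams.id | teams.city | parts.yr | parts.price
5 | 8 | 3 | MIA | 8 | 4
After GROUP BY (1 rows):
parts.yr | sum_yr
8 | 8
After ORDER BY (1 rows):
parts.yr | sum_yr
8 | 8

== RESULT ==
parts.yr | sum_yr
8 | 8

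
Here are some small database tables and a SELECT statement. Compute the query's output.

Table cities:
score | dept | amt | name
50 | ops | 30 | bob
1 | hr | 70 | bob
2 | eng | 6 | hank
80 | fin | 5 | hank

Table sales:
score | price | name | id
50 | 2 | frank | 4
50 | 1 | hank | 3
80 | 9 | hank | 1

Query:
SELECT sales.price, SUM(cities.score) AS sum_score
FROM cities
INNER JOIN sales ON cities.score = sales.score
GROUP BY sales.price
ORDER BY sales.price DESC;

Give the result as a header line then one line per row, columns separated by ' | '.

After JOIN sales (3 rows):
cities.score | cities.dept | cities.amt | cities.name | sales.score | sales.price | sales.name | sales.id
50 | ops | 30 | bob | 50 | 2 | frank | 4
50 | ops | 30 | bob | 50 | 1 | hank | 3
80 | fin | 5 | hank | 80 | 9 | hank | 1
After GROUP BY (3 rows):
sales.price | sum_score
2 | 50
1 | 50
9 | 80
After ORDER BY (3 rows):
sales.price | sum_score
9 | 80
2 | 50
1 | 50

== RESULT ==
sales.price | sum_score
9 | 80
2 | 50
1 | 50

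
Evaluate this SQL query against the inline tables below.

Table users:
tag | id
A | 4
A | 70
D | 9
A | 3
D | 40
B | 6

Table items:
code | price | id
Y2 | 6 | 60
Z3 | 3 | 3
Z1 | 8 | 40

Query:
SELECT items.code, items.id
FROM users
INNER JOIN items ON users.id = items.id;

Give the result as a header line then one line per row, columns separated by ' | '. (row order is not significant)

After JOIN items (2 rows):
users.tag | users.id | items.code | items.price | items.id
A | 3 | Z3 | 3 | 3
D | 40 | Z1 | 8 | 40
After SELECT (2 rows):
items.code | items.id
Z3 | 3
Z1 | 40

== RESULT ==
items.code | items.id
Z3 | 3
Z1 | 40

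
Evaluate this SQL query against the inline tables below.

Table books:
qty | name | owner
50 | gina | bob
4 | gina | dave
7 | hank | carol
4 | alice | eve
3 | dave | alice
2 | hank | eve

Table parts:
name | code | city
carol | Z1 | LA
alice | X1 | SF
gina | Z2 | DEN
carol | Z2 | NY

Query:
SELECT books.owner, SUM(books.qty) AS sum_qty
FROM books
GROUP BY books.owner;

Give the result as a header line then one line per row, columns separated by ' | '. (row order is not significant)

== RESULT ==
books.owner | sum_qty
bob | 50
dave | 4
carol | 7
eve | 6
alice | 3

Derivation:
After GROUP BY (5 rows):
books.owner | sum_qty
bob | 50
dave | 4
carol | 7
eve | 6
alice | 3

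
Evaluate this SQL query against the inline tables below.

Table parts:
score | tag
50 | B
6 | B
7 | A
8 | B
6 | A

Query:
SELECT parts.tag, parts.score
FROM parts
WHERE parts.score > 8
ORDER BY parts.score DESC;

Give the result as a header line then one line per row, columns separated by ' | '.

After WHERE (1 rows):
parts.score | parts.tag
50 | B
After SELECT (1 rows):
parts.tag | parts.score
B | 50
After ORDER BY (1 rows):
parts.tag | parts.score
B | 50

== RESULT ==
parts.tag | parts.score
B | 50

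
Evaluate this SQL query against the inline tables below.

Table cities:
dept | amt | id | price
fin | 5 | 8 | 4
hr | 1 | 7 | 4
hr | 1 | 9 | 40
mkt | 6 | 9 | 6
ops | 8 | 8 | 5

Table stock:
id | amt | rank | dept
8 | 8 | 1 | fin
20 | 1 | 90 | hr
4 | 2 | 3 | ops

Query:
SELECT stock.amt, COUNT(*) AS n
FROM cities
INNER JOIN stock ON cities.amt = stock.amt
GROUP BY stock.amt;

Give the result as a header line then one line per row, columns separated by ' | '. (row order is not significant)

After JOIN stock (3 rows):
cities.dept | cities.amt | cities.id | cities.price | stock.id | stock.amt | stock.rank | stock.dept
hr | 1 | 7 | 4 | 20 | 1 | 90 | hr
hr | 1 | 9 | 40 | 20 | 1 | 90 | hr
ops | 8 | 8 | 5 | 8 | 8 | 1 | fin
After GROUP BY (2 rows):
stock.amt | n
1 | 2
8 | 1

== RESULT ==
stock.amt | n
1 | 2
8 | 1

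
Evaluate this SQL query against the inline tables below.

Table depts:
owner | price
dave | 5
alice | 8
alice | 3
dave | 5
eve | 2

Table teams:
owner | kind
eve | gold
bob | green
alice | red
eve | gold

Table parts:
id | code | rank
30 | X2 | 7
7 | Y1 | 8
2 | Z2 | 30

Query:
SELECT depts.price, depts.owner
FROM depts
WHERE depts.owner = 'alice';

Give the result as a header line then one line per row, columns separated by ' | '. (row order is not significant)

== RESULT ==
depts.price | depts.owner
8 | alice
3 | alice

Derivation:
After WHERE (2 rows):
depts.owner | depts.price
alice | 8
alice | 3
After SELECT (2 rows):
depts.price | depts.owner
8 | alice
3 | alice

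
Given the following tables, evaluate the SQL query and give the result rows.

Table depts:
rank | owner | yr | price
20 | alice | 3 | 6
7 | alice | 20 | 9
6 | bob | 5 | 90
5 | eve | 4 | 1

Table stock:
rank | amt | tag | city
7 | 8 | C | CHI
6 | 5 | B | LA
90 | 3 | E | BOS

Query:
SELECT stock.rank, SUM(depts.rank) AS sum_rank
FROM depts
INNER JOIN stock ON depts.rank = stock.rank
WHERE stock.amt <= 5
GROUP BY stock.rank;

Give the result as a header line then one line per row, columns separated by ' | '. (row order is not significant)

After JOIN stock (2 rows):
depts.rank | depts.owner | depts.yr | depts.price | stock.rank | stock.amt | stock.tag | stock.city
7 | alice | 20 | 9 | 7 | 8 | C | CHI
6 | bob | 5 | 90 | 6 | 5 | B | LA
After WHERE (1 rows):
depts.rank | depts.owner | depts.yr | depts.price | stock.rank | stock.amt | stock.tag | stock.city
6 | bob | 5 | 90 | 6 | 5 | B | LA
After GROUP BY (1 rows):
stock.rank | sum_rank
6 | 6

== RESULT ==
stock.rank | sum_rank
6 | 6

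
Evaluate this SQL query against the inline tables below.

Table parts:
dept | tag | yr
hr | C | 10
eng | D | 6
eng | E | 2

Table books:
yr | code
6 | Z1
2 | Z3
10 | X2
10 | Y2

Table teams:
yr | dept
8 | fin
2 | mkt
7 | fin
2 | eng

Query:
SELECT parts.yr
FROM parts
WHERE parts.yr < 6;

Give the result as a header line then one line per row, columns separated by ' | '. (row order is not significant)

== RESULT ==
parts.yr
2

Derivation:
After WHERE (1 rows):
parts.dept | parts.tag | parts.yr
eng | E | 2
After SELECT (1 rows):
parts.yr
2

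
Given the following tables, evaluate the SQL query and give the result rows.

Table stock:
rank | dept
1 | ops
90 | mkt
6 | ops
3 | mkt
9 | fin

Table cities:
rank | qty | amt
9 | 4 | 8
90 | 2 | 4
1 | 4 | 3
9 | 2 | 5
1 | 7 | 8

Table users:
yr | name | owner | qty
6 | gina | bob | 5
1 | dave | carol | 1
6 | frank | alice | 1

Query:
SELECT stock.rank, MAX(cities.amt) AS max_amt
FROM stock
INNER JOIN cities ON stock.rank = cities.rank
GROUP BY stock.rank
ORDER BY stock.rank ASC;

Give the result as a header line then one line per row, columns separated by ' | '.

== RESULT ==
stock.rank | max_amt
1 | 8
9 | 8
90 | 4

Derivation:
After JOIN cities (5 rows):
stock.rank | stock.dept | cities.rank | cities.qty | cities.amt
1 | ops | 1 | 4 | 3
1 | ops | 1 | 7 | 8
90 | mkt | 90 | 2 | 4
9 | fin | 9 | 4 | 8
9 | fin | 9 | 2 | 5
After GROUP BY (3 rows):
stock.rank | max_amt
1 | 8
90 | 4
9 | 8
After ORDER BY (3 rows):
stock.rank | max_amt
1 | 8
9 | 8
90 | 4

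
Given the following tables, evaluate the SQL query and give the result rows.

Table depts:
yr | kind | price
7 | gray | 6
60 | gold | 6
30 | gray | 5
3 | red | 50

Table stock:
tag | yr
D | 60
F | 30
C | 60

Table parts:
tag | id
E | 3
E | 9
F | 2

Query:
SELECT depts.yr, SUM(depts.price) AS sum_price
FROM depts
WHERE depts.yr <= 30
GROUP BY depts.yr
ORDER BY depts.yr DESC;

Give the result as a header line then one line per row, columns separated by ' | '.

== RESULT ==
depts.yr | sum_price
30 | 5
7 | 6
3 | 50

Derivation:
After WHERE (3 rows):
depts.yr | depts.kind | depts.price
7 | gray | 6
30 | gray | 5
3 | red | 50
After GROUP BY (3 rows):
depts.yr | sum_price
7 | 6
30 | 5
3 | 50
After ORDER BY (3 rows):
depts.yr | sum_price
30 | 5
7 | 6
3 | 50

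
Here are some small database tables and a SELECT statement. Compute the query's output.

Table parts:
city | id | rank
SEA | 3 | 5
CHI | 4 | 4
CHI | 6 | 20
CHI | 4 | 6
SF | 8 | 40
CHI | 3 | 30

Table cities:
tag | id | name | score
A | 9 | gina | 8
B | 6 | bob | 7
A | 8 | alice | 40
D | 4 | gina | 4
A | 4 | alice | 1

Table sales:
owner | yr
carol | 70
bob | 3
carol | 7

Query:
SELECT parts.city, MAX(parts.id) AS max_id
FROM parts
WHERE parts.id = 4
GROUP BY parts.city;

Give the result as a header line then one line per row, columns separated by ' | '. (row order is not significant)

== RESULT ==
parts.city | max_id
CHI | 4

Derivation:
After WHERE (2 rows):
parts.city | parts.id | parts.rank
CHI | 4 | 4
CHI | 4 | 6
After GROUP BY (1 rows):
parts.city | max_id
CHI | 4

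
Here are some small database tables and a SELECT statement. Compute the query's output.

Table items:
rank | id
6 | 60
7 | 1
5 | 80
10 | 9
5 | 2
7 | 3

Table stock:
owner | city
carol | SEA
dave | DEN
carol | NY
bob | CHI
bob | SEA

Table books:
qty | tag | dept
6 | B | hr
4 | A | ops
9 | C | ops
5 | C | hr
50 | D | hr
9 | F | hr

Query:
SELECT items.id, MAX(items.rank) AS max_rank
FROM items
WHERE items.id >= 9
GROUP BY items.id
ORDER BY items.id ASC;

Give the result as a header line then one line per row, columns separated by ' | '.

After WHERE (3 rows):
items.rank | items.id
6 | 60
5 | 80
10 | 9
After GROUP BY (3 rows):
items.id | max_rank
60 | 6
80 | 5
9 | 10
After ORDER BY (3 rows):
items.id | max_rank
9 | 10
60 | 6
80 | 5

== RESULT ==
items.id | max_rank
9 | 10
60 | 6
80 | 5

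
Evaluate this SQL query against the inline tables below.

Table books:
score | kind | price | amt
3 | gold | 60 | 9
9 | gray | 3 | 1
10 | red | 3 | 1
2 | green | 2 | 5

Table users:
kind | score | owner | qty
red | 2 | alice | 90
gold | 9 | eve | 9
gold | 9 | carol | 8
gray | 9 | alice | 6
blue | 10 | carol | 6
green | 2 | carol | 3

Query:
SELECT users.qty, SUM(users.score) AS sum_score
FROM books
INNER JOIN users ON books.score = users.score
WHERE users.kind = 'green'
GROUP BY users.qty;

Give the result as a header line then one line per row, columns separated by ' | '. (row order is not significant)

== RESULT ==
users.qty | sum_score
3 | 2

Derivation:
After JOIN users (6 rows):
books.score | books.kind | books.price | books.amt | users.kind | users.score | users.owner | users.qty
9 | gray | 3 | 1 | gold | 9 | eve | 9
9 | gray | 3 | 1 | gold | 9 | carol | 8
9 | gray | 3 | 1 | gray | 9 | alice | 6
10 | red | 3 | 1 | blue | 10 | carol | 6
2 | green | 2 | 5 | red | 2 | alice | 90
2 | green | 2 | 5 | green | 2 | carol | 3
After WHERE (1 rows):
books.score | books.kind | books.price | books.amt | users.kind | users.score | users.owner | users.qty
2 | green | 2 | 5 | green | 2 | carol | 3
After GROUP BY (1 rows):
users.qty | sum_score
3 | 2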